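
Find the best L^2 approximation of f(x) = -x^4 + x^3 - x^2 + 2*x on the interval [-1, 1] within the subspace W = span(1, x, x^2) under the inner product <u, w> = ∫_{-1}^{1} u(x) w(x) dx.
g(x) = -13*x^2/7 + 13*x/5 + 3/35

The best approximation g ∈ W is the orthogonal projection of f onto W. Writing g = a_0 + a_1 x + a_2 x^2, the coefficients solve the normal equations G · a = b where
  G_{ij} = <φ_i, φ_j> and b_i = <f, φ_i>, with φ_0 = 1, φ_1 = x, φ_2 = x^2.
G =
  [2, 0, 2/3]
  [0, 2/3, 0]
  [2/3, 0, 2/5],
b = (-16/15, 26/15, -24/35).
Solving gives a_0 = 3/35, a_1 = 13/5, a_2 = -13/7, so
  g(x) = -13*x^2/7 + 13*x/5 + 3/35.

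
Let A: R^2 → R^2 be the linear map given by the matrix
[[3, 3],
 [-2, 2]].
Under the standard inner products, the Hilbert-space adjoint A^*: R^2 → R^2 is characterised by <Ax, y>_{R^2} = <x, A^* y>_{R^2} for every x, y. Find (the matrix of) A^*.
A^* = A^T =
[[3, -2],
 [3, 2]]

For real matrices with standard dot products, the defining identity <Ax, y> = <x, A^* y> gives (Ax)^T y = x^T (A^*) y, i.e. x^T A^T y = x^T (A^*) y. Since this holds for all x, y, we must have A^* = A^T. Therefore
A^* =
[[3, -2],
 [3, 2]].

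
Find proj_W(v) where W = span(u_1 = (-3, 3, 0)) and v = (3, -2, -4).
proj_W(v) = (5/2, -5/2, 0)

Set up U = [u_1 | ... | u_1] ∈ R^(3×1). The projector onto W = col(U) is P = U (U^T U)^(-1) U^T.
Compute U^T U =
  [18],
and U^T v = (-15).
Solve U^T U · c = U^T v for the coefficients: c = (-5/6). The projection is proj_W(v) = U c.
Check: (v - proj_W(v)) · u_1 = 0  (should be 0).
Result: proj_W(v) = (5/2, -5/2, 0).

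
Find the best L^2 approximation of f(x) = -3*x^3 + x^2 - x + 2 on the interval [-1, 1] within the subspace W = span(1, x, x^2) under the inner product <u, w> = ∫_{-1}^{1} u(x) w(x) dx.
g(x) = x^2 - 14*x/5 + 2

The best approximation g ∈ W is the orthogonal projection of f onto W. Writing g = a_0 + a_1 x + a_2 x^2, the coefficients solve the normal equations G · a = b where
  G_{ij} = <φ_i, φ_j> and b_i = <f, φ_i>, with φ_0 = 1, φ_1 = x, φ_2 = x^2.
G =
  [2, 0, 2/3]
  [0, 2/3, 0]
  [2/3, 0, 2/5],
b = (14/3, -28/15, 26/15).
Solving gives a_0 = 2, a_1 = -14/5, a_2 = 1, so
  g(x) = x^2 - 14*x/5 + 2.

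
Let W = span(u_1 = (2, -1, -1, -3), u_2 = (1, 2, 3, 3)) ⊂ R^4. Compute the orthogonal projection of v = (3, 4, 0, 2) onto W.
proj_W(v) = (431/201, 302/201, 509/201, 95/67)

Set up U = [u_1 | ... | u_2] ∈ R^(4×2). The projector onto W = col(U) is P = U (U^T U)^(-1) U^T.
Compute U^T U =
  [15, -12]
  [-12, 23],
and U^T v = (-4, 17).
Solve U^T U · c = U^T v for the coefficients: c = (112/201, 69/67). The projection is proj_W(v) = U c.
Check: (v - proj_W(v)) · u_1 = 0  (should be 0).
Check: (v - proj_W(v)) · u_2 = 0  (should be 0).
Result: proj_W(v) = (431/201, 302/201, 509/201, 95/67).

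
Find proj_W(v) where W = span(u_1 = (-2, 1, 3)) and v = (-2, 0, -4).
proj_W(v) = (8/7, -4/7, -12/7)

Set up U = [u_1 | ... | u_1] ∈ R^(3×1). The projector onto W = col(U) is P = U (U^T U)^(-1) U^T.
Compute U^T U =
  [14],
and U^T v = (-8).
Solve U^T U · c = U^T v for the coefficients: c = (-4/7). The projection is proj_W(v) = U c.
Check: (v - proj_W(v)) · u_1 = 0  (should be 0).
Result: proj_W(v) = (8/7, -4/7, -12/7).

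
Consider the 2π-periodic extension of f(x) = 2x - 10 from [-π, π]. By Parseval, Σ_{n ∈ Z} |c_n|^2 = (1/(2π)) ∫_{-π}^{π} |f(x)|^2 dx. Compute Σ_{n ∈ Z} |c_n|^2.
Σ |c_n|^2 = 4π^2/3 + 100

Expand and integrate term by term over [-π, π]:
  ∫ (2x)^2 dx = 4·(2π^3/3); ∫ 2·2·(-10)·x dx = 0 (odd integrand); ∫ (-10)^2 dx = 100·2π.
So (1/(2π)) ∫_{-π}^{π} (2x - 10)^2 dx = 4π^2/3 + 100 = 4π^2/3 + 100.
Parseval ⇒ Σ |c_n|^2 = 4π^2/3 + 100.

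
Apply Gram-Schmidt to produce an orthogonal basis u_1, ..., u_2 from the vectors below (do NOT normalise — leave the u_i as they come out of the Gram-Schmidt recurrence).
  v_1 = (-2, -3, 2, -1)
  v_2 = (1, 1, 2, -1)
Orthogonal basis:
  u_1 = (-2, -3, 2, -1)
  u_2 = (1, 1, 2, -1)

Apply the Gram-Schmidt recurrence
  u_1 = v_1
  u_i = v_i − Σ_{j<i} ((v_i · u_j) / (u_j · u_j)) · u_j.

Step by step this gives:
  u_1 = (-2, -3, 2, -1)
  u_2 = (1, 1, 2, -1)

Orthogonality check:
  u_2 · u_1 = 0 (should be 0)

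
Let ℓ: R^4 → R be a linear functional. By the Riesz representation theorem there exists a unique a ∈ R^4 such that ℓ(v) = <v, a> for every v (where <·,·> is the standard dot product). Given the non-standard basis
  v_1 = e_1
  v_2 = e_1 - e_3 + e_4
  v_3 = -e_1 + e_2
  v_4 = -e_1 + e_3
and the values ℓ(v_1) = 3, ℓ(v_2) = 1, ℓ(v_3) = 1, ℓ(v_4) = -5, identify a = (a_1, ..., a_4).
a = (3, 4, -2, -4)

Write a = (a_1, ..., a_4) in the standard basis. For each basis vector v_i, ℓ(v_i) = <v_i, a> is a linear equation in the a_j's. Collect the n equations into a matrix system V a = ℓ, where row i of V is v_i (expressed in the standard basis). Since V is invertible (lower-triangular with 1s on the diagonal, up to permutation), solve by back-substitution:
  V =
[[1, 0, 0, 0],
 [1, 0, -1, 1],
 [-1, 1, 0, 0],
 [-1, 0, 1, 0]]
  V a = (3, 1, 1, -5)
Solving gives a = (3, 4, -2, -4).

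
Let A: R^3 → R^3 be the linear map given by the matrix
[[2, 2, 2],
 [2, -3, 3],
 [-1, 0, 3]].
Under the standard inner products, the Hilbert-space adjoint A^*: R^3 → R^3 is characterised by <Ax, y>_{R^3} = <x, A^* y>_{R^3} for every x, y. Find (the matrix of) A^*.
A^* = A^T =
[[2, 2, -1],
 [2, -3, 0],
 [2, 3, 3]]

For real matrices with standard dot products, the defining identity <Ax, y> = <x, A^* y> gives (Ax)^T y = x^T (A^*) y, i.e. x^T A^T y = x^T (A^*) y. Since this holds for all x, y, we must have A^* = A^T. Therefore
A^* =
[[2, 2, -1],
 [2, -3, 0],
 [2, 3, 3]].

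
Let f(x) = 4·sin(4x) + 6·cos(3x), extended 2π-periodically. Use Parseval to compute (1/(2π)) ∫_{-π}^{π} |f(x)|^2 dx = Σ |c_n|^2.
Σ |c_n|^2 = 26

Expand |f|^2 and use orthogonality of {sin(nx), cos(mx)} on [-π, π]:
  ∫_{-π}^{π} sin(nx)^2 dx = π, ∫ cos(mx)^2 dx = π, and cross terms integrate to 0.
So ∫_{-π}^{π} f(x)^2 dx = 4^2 · π + 6^2 · π = (16 + 36)π.
Divide by 2π: (16 + 36)/2 = 26.
By Parseval, this equals Σ |c_n|^2.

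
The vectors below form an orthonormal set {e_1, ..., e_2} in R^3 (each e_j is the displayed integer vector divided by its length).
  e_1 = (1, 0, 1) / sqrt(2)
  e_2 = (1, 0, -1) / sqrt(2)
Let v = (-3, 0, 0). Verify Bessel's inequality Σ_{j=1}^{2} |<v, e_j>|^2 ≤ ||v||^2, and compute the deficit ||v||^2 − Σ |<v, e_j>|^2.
Σ |<v, e_j>|^2 = 9; ||v||^2 = 9; deficit = 0

Write each e_j = u_j / sqrt(<u_j, u_j>) where u_j is the displayed integer vector. Then <v, e_j> = <v, u_j> / sqrt(<u_j, u_j>), so |<v, e_j>|^2 = <v, u_j>^2 / <u_j, u_j>.
Coefficients: <v, e_1> = -3/sqrt(2), <v, e_2> = -3/sqrt(2).
Square and sum: Σ |<v, e_j>|^2 = 9.
Compute ||v||^2 = v·v = 9.
Deficit = 9 − 9 = 0 ≥ 0, confirming Bessel's inequality. (The deficit equals ||v − Σ <v,e_j> e_j||^2, the squared distance from v to span{e_j}.)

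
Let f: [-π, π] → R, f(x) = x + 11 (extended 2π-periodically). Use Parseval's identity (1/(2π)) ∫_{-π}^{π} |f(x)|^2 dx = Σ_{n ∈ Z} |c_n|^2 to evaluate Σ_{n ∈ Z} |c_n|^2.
Σ |c_n|^2 = π^2/3 + 121

Expand and integrate term by term over [-π, π]:
  ∫ (x)^2 dx = 1·(2π^3/3); ∫ 2·1·(11)·x dx = 0 (odd integrand); ∫ 11^2 dx = 121·2π.
So (1/(2π)) ∫_{-π}^{π} (x + 11)^2 dx = 1π^2/3 + 121 = π^2/3 + 121.
Parseval ⇒ Σ |c_n|^2 = π^2/3 + 121.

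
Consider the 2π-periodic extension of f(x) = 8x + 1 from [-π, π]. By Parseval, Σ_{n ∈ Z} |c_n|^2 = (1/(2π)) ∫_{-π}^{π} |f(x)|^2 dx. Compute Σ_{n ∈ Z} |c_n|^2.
Σ |c_n|^2 = 64π^2/3 + 1

Expand and integrate term by term over [-π, π]:
  ∫ (8x)^2 dx = 64·(2π^3/3); ∫ 2·8·(1)·x dx = 0 (odd integrand); ∫ 1^2 dx = 1·2π.
So (1/(2π)) ∫_{-π}^{π} (8x + 1)^2 dx = 64π^2/3 + 1 = 64π^2/3 + 1.
Parseval ⇒ Σ |c_n|^2 = 64π^2/3 + 1.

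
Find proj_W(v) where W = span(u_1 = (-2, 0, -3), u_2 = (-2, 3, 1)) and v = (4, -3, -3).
proj_W(v) = (454/181, -783/181, -363/181)

Set up U = [u_1 | ... | u_2] ∈ R^(3×2). The projector onto W = col(U) is P = U (U^T U)^(-1) U^T.
Compute U^T U =
  [13, 1]
  [1, 14],
and U^T v = (1, -20).
Solve U^T U · c = U^T v for the coefficients: c = (34/181, -261/181). The projection is proj_W(v) = U c.
Check: (v - proj_W(v)) · u_1 = 0  (should be 0).
Check: (v - proj_W(v)) · u_2 = 0  (should be 0).
Result: proj_W(v) = (454/181, -783/181, -363/181).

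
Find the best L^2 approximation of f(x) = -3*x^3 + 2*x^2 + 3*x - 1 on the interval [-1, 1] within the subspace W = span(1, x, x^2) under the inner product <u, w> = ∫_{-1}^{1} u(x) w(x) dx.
g(x) = 2*x^2 + 6*x/5 - 1

The best approximation g ∈ W is the orthogonal projection of f onto W. Writing g = a_0 + a_1 x + a_2 x^2, the coefficients solve the normal equations G · a = b where
  G_{ij} = <φ_i, φ_j> and b_i = <f, φ_i>, with φ_0 = 1, φ_1 = x, φ_2 = x^2.
G =
  [2, 0, 2/3]
  [0, 2/3, 0]
  [2/3, 0, 2/5],
b = (-2/3, 4/5, 2/15).
Solving gives a_0 = -1, a_1 = 6/5, a_2 = 2, so
  g(x) = 2*x^2 + 6*x/5 - 1.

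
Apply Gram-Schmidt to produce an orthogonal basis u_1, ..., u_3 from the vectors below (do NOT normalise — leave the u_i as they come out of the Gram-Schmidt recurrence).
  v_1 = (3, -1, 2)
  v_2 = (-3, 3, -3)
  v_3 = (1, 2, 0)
Orthogonal basis:
  u_1 = (3, -1, 2)
  u_2 = (6/7, 12/7, -3/7)
  u_3 = (-1/6, 1/6, 1/3)

Apply the Gram-Schmidt recurrence
  u_1 = v_1
  u_i = v_i − Σ_{j<i} ((v_i · u_j) / (u_j · u_j)) · u_j.

Step by step this gives:
  u_1 = (3, -1, 2)
  u_2 = (6/7, 12/7, -3/7)
  u_3 = (-1/6, 1/6, 1/3)

Orthogonality check:
  u_2 · u_1 = 0 (should be 0)
  u_3 · u_1 = 0 (should be 0)
  u_3 · u_2 = 0 (should be 0)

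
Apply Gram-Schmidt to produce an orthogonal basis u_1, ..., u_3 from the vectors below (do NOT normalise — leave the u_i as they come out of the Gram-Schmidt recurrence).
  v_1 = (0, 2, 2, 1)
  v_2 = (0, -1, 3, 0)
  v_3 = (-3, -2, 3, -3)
Orthogonal basis:
  u_1 = (0, 2, 2, 1)
  u_2 = (0, -17/9, 19/9, -4/9)
  u_3 = (-3, 63/74, 21/74, -84/37)

Apply the Gram-Schmidt recurrence
  u_1 = v_1
  u_i = v_i − Σ_{j<i} ((v_i · u_j) / (u_j · u_j)) · u_j.

Step by step this gives:
  u_1 = (0, 2, 2, 1)
  u_2 = (0, -17/9, 19/9, -4/9)
  u_3 = (-3, 63/74, 21/74, -84/37)

Orthogonality check:
  u_2 · u_1 = 0 (should be 0)
  u_3 · u_1 = 0 (should be 0)
  u_3 · u_2 = 0 (should be 0)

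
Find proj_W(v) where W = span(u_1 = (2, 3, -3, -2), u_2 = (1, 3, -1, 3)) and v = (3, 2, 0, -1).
proj_W(v) = (127/114, 69/38, -185/114, -83/114)

Set up U = [u_1 | ... | u_2] ∈ R^(4×2). The projector onto W = col(U) is P = U (U^T U)^(-1) U^T.
Compute U^T U =
  [26, 8]
  [8, 20],
and U^T v = (14, 6).
Solve U^T U · c = U^T v for the coefficients: c = (29/57, 11/114). The projection is proj_W(v) = U c.
Check: (v - proj_W(v)) · u_1 = 0  (should be 0).
Check: (v - proj_W(v)) · u_2 = 0  (should be 0).
Result: proj_W(v) = (127/114, 69/38, -185/114, -83/114).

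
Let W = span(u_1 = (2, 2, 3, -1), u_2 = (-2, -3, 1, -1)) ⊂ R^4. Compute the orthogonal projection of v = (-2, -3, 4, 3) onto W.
proj_W(v) = (-59/39, -100/39, 151/78, -35/26)

Set up U = [u_1 | ... | u_2] ∈ R^(4×2). The projector onto W = col(U) is P = U (U^T U)^(-1) U^T.
Compute U^T U =
  [18, -6]
  [-6, 15],
and U^T v = (-1, 14).
Solve U^T U · c = U^T v for the coefficients: c = (23/78, 41/39). The projection is proj_W(v) = U c.
Check: (v - proj_W(v)) · u_1 = 0  (should be 0).
Check: (v - proj_W(v)) · u_2 = 0  (should be 0).
Result: proj_W(v) = (-59/39, -100/39, 151/78, -35/26).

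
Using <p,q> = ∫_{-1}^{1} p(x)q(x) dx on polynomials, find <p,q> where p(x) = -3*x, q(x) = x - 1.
<p,q> = -2

Expand the product: p(x)·q(x) = -3*x^2 + 3*x.
∫_{-1}^{1} of each monomial x^k gives [2/(k+1) if k even, 0 if k odd]. Integrating term-by-term (or equivalently evaluating the antiderivative F(x) = -x^3 + 3*x^2/2 at the endpoints):
  F(1) − F(−1) = 1/2 − (5/2) = -2.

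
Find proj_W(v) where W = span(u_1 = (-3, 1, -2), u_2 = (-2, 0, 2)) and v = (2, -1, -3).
proj_W(v) = (20/9, 1/9, -25/9)

Set up U = [u_1 | ... | u_2] ∈ R^(3×2). The projector onto W = col(U) is P = U (U^T U)^(-1) U^T.
Compute U^T U =
  [14, 2]
  [2, 8],
and U^T v = (-1, -10).
Solve U^T U · c = U^T v for the coefficients: c = (1/9, -23/18). The projection is proj_W(v) = U c.
Check: (v - proj_W(v)) · u_1 = 0  (should be 0).
Check: (v - proj_W(v)) · u_2 = 0  (should be 0).
Result: proj_W(v) = (20/9, 1/9, -25/9).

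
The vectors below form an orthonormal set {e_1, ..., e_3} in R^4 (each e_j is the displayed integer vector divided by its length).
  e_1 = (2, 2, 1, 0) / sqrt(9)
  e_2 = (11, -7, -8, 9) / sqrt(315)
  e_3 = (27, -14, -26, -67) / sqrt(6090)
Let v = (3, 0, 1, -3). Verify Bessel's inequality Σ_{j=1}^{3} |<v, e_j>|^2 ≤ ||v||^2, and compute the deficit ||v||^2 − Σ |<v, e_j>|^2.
Σ |<v, e_j>|^2 = 1411/87; ||v||^2 = 19; deficit = 242/87

Write each e_j = u_j / sqrt(<u_j, u_j>) where u_j is the displayed integer vector. Then <v, e_j> = <v, u_j> / sqrt(<u_j, u_j>), so |<v, e_j>|^2 = <v, u_j>^2 / <u_j, u_j>.
Coefficients: <v, e_1> = 7/sqrt(9), <v, e_2> = -2/sqrt(315), <v, e_3> = 256/sqrt(6090).
Square and sum: Σ |<v, e_j>|^2 = 1411/87.
Compute ||v||^2 = v·v = 19.
Deficit = 19 − 1411/87 = 242/87 ≥ 0, confirming Bessel's inequality. (The deficit equals ||v − Σ <v,e_j> e_j||^2, the squared distance from v to span{e_j}.)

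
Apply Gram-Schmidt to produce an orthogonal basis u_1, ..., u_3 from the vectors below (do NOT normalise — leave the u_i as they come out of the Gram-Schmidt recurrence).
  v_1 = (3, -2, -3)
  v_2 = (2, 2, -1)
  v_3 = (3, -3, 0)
Orthogonal basis:
  u_1 = (3, -2, -3)
  u_2 = (29/22, 27/11, -7/22)
  u_3 = (264/173, -99/173, 330/173)

Apply the Gram-Schmidt recurrence
  u_1 = v_1
  u_i = v_i − Σ_{j<i} ((v_i · u_j) / (u_j · u_j)) · u_j.

Step by step this gives:
  u_1 = (3, -2, -3)
  u_2 = (29/22, 27/11, -7/22)
  u_3 = (264/173, -99/173, 330/173)

Orthogonality check:
  u_2 · u_1 = 0 (should be 0)
  u_3 · u_1 = 0 (should be 0)
  u_3 · u_2 = 0 (should be 0)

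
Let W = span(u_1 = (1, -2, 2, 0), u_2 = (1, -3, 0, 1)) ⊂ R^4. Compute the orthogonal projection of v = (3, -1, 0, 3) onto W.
proj_W(v) = (19/25, -61/25, -8/25, 23/25)

Set up U = [u_1 | ... | u_2] ∈ R^(4×2). The projector onto W = col(U) is P = U (U^T U)^(-1) U^T.
Compute U^T U =
  [9, 7]
  [7, 11],
and U^T v = (5, 9).
Solve U^T U · c = U^T v for the coefficients: c = (-4/25, 23/25). The projection is proj_W(v) = U c.
Check: (v - proj_W(v)) · u_1 = 0  (should be 0).
Check: (v - proj_W(v)) · u_2 = 0  (should be 0).
Result: proj_W(v) = (19/25, -61/25, -8/25, 23/25).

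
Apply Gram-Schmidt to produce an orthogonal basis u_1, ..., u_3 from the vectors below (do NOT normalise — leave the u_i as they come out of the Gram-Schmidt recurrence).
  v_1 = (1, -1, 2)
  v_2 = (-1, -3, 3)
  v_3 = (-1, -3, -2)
Orthogonal basis:
  u_1 = (1, -1, 2)
  u_2 = (-7/3, -5/3, 1/3)
  u_3 = (6/5, -2, -8/5)

Apply the Gram-Schmidt recurrence
  u_1 = v_1
  u_i = v_i − Σ_{j<i} ((v_i · u_j) / (u_j · u_j)) · u_j.

Step by step this gives:
  u_1 = (1, -1, 2)
  u_2 = (-7/3, -5/3, 1/3)
  u_3 = (6/5, -2, -8/5)

Orthogonality check:
  u_2 · u_1 = 0 (should be 0)
  u_3 · u_1 = 0 (should be 0)
  u_3 · u_2 = 0 (should be 0)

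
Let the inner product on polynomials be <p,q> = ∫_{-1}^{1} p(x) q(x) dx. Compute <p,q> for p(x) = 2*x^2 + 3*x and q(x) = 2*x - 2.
<p,q> = 4/3

Expand the product: p(x)·q(x) = 4*x^3 + 2*x^2 - 6*x.
∫_{-1}^{1} of each monomial x^k gives [2/(k+1) if k even, 0 if k odd]. Integrating term-by-term (or equivalently evaluating the antiderivative F(x) = x^4 + 2*x^3/3 - 3*x^2 at the endpoints):
  F(1) − F(−1) = -4/3 − (-8/3) = 4/3.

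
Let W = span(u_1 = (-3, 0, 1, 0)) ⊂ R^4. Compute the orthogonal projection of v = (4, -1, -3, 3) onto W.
proj_W(v) = (9/2, 0, -3/2, 0)

Set up U = [u_1 | ... | u_1] ∈ R^(4×1). The projector onto W = col(U) is P = U (U^T U)^(-1) U^T.
Compute U^T U =
  [10],
and U^T v = (-15).
Solve U^T U · c = U^T v for the coefficients: c = (-3/2). The projection is proj_W(v) = U c.
Check: (v - proj_W(v)) · u_1 = 0  (should be 0).
Result: proj_W(v) = (9/2, 0, -3/2, 0).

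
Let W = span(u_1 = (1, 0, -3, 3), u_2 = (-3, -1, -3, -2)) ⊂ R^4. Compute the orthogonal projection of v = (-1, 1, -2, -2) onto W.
proj_W(v) = (-707/437, -12/23, -615/437, -525/437)

Set up U = [u_1 | ... | u_2] ∈ R^(4×2). The projector onto W = col(U) is P = U (U^T U)^(-1) U^T.
Compute U^T U =
  [19, 0]
  [0, 23],
and U^T v = (-1, 12).
Solve U^T U · c = U^T v for the coefficients: c = (-1/19, 12/23). The projection is proj_W(v) = U c.
Check: (v - proj_W(v)) · u_1 = 0  (should be 0).
Check: (v - proj_W(v)) · u_2 = 0  (should be 0).
Result: proj_W(v) = (-707/437, -12/23, -615/437, -525/437).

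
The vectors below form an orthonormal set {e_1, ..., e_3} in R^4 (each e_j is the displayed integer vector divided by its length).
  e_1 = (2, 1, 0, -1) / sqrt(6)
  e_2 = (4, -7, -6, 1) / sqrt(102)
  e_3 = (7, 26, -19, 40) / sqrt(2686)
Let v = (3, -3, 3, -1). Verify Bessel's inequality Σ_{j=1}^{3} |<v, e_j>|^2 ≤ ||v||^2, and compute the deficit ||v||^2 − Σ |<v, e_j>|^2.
Σ |<v, e_j>|^2 = 1060/79; ||v||^2 = 28; deficit = 1152/79

Write each e_j = u_j / sqrt(<u_j, u_j>) where u_j is the displayed integer vector. Then <v, e_j> = <v, u_j> / sqrt(<u_j, u_j>), so |<v, e_j>|^2 = <v, u_j>^2 / <u_j, u_j>.
Coefficients: <v, e_1> = 4/sqrt(6), <v, e_2> = 14/sqrt(102), <v, e_3> = -154/sqrt(2686).
Square and sum: Σ |<v, e_j>|^2 = 1060/79.
Compute ||v||^2 = v·v = 28.
Deficit = 28 − 1060/79 = 1152/79 ≥ 0, confirming Bessel's inequality. (The deficit equals ||v − Σ <v,e_j> e_j||^2, the squared distance from v to span{e_j}.)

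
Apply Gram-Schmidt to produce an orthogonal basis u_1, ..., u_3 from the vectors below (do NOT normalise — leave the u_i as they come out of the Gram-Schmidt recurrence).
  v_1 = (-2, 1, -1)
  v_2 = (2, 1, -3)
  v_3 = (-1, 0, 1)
Orthogonal basis:
  u_1 = (-2, 1, -1)
  u_2 = (2, 1, -3)
  u_3 = (1/21, 4/21, 2/21)

Apply the Gram-Schmidt recurrence
  u_1 = v_1
  u_i = v_i − Σ_{j<i} ((v_i · u_j) / (u_j · u_j)) · u_j.

Step by step this gives:
  u_1 = (-2, 1, -1)
  u_2 = (2, 1, -3)
  u_3 = (1/21, 4/21, 2/21)

Orthogonality check:
  u_2 · u_1 = 0 (should be 0)
  u_3 · u_1 = 0 (should be 0)
  u_3 · u_2 = 0 (should be 0)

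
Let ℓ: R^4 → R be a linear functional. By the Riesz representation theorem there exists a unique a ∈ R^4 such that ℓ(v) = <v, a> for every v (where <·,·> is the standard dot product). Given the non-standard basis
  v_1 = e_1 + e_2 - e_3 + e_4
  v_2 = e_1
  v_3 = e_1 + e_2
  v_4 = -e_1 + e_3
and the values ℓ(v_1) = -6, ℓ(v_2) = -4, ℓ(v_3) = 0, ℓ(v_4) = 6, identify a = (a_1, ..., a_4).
a = (-4, 4, 2, -4)

Write a = (a_1, ..., a_4) in the standard basis. For each basis vector v_i, ℓ(v_i) = <v_i, a> is a linear equation in the a_j's. Collect the n equations into a matrix system V a = ℓ, where row i of V is v_i (expressed in the standard basis). Since V is invertible (lower-triangular with 1s on the diagonal, up to permutation), solve by back-substitution:
  V =
[[1, 1, -1, 1],
 [1, 0, 0, 0],
 [1, 1, 0, 0],
 [-1, 0, 1, 0]]
  V a = (-6, -4, 0, 6)
Solving gives a = (-4, 4, 2, -4).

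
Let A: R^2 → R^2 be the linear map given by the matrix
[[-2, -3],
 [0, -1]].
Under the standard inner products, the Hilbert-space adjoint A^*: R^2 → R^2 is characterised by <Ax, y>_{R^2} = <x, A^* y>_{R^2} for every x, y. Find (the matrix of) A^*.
A^* = A^T =
[[-2, 0],
 [-3, -1]]

For real matrices with standard dot products, the defining identity <Ax, y> = <x, A^* y> gives (Ax)^T y = x^T (A^*) y, i.e. x^T A^T y = x^T (A^*) y. Since this holds for all x, y, we must have A^* = A^T. Therefore
A^* =
[[-2, 0],
 [-3, -1]].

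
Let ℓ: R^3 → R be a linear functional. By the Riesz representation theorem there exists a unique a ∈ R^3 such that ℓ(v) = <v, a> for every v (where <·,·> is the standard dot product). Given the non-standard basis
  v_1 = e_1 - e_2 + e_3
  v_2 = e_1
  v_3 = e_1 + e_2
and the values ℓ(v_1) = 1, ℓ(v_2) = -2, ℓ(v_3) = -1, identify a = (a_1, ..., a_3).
a = (-2, 1, 4)

Write a = (a_1, ..., a_3) in the standard basis. For each basis vector v_i, ℓ(v_i) = <v_i, a> is a linear equation in the a_j's. Collect the n equations into a matrix system V a = ℓ, where row i of V is v_i (expressed in the standard basis). Since V is invertible (lower-triangular with 1s on the diagonal, up to permutation), solve by back-substitution:
  V =
[[1, -1, 1],
 [1, 0, 0],
 [1, 1, 0]]
  V a = (1, -2, -1)
Solving gives a = (-2, 1, 4).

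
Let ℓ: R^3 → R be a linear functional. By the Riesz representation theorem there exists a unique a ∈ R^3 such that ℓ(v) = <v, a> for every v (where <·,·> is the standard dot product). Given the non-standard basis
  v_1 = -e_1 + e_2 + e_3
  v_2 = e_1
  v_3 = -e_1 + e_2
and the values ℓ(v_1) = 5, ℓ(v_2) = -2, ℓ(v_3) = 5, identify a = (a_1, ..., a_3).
a = (-2, 3, 0)

Write a = (a_1, ..., a_3) in the standard basis. For each basis vector v_i, ℓ(v_i) = <v_i, a> is a linear equation in the a_j's. Collect the n equations into a matrix system V a = ℓ, where row i of V is v_i (expressed in the standard basis). Since V is invertible (lower-triangular with 1s on the diagonal, up to permutation), solve by back-substitution:
  V =
[[-1, 1, 1],
 [1, 0, 0],
 [-1, 1, 0]]
  V a = (5, -2, 5)
Solving gives a = (-2, 3, 0).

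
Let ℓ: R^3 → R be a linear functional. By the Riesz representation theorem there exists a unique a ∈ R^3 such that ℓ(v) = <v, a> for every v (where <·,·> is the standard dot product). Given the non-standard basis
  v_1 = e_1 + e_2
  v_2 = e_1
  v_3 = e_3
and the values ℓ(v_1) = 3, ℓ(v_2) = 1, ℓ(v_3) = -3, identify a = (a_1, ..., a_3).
a = (1, 2, -3)

Write a = (a_1, ..., a_3) in the standard basis. For each basis vector v_i, ℓ(v_i) = <v_i, a> is a linear equation in the a_j's. Collect the n equations into a matrix system V a = ℓ, where row i of V is v_i (expressed in the standard basis). Since V is invertible (lower-triangular with 1s on the diagonal, up to permutation), solve by back-substitution:
  V =
[[1, 1, 0],
 [1, 0, 0],
 [0, 0, 1]]
  V a = (3, 1, -3)
Solving gives a = (1, 2, -3).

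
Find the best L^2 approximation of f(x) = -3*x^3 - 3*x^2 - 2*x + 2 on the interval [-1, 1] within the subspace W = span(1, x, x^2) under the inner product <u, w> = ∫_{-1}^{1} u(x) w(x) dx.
g(x) = -3*x^2 - 19*x/5 + 2

The best approximation g ∈ W is the orthogonal projection of f onto W. Writing g = a_0 + a_1 x + a_2 x^2, the coefficients solve the normal equations G · a = b where
  G_{ij} = <φ_i, φ_j> and b_i = <f, φ_i>, with φ_0 = 1, φ_1 = x, φ_2 = x^2.
G =
  [2, 0, 2/3]
  [0, 2/3, 0]
  [2/3, 0, 2/5],
b = (2, -38/15, 2/15).
Solving gives a_0 = 2, a_1 = -19/5, a_2 = -3, so
  g(x) = -3*x^2 - 19*x/5 + 2.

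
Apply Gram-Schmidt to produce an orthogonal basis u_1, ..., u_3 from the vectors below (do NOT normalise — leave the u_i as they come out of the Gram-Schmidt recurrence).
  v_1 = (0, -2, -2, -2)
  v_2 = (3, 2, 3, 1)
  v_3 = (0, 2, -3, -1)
Orthogonal basis:
  u_1 = (0, -2, -2, -2)
  u_2 = (3, 0, 1, -1)
  u_3 = (6/11, 8/3, -71/33, -17/33)

Apply the Gram-Schmidt recurrence
  u_1 = v_1
  u_i = v_i − Σ_{j<i} ((v_i · u_j) / (u_j · u_j)) · u_j.

Step by step this gives:
  u_1 = (0, -2, -2, -2)
  u_2 = (3, 0, 1, -1)
  u_3 = (6/11, 8/3, -71/33, -17/33)

Orthogonality check:
  u_2 · u_1 = 0 (should be 0)
  u_3 · u_1 = 0 (should be 0)
  u_3 · u_2 = 0 (should be 0)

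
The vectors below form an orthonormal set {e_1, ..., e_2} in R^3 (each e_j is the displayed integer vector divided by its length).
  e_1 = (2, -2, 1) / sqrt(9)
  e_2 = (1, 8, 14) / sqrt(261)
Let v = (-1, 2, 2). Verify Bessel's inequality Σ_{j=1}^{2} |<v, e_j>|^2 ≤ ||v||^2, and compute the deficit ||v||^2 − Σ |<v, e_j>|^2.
Σ |<v, e_j>|^2 = 257/29; ||v||^2 = 9; deficit = 4/29

Write each e_j = u_j / sqrt(<u_j, u_j>) where u_j is the displayed integer vector. Then <v, e_j> = <v, u_j> / sqrt(<u_j, u_j>), so |<v, e_j>|^2 = <v, u_j>^2 / <u_j, u_j>.
Coefficients: <v, e_1> = -4/sqrt(9), <v, e_2> = 43/sqrt(261).
Square and sum: Σ |<v, e_j>|^2 = 257/29.
Compute ||v||^2 = v·v = 9.
Deficit = 9 − 257/29 = 4/29 ≥ 0, confirming Bessel's inequality. (The deficit equals ||v − Σ <v,e_j> e_j||^2, the squared distance from v to span{e_j}.)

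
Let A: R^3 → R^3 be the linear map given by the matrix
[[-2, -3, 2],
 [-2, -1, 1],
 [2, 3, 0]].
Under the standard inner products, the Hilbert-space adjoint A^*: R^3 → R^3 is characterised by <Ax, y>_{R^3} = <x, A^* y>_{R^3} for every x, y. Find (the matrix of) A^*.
A^* = A^T =
[[-2, -2, 2],
 [-3, -1, 3],
 [2, 1, 0]]

For real matrices with standard dot products, the defining identity <Ax, y> = <x, A^* y> gives (Ax)^T y = x^T (A^*) y, i.e. x^T A^T y = x^T (A^*) y. Since this holds for all x, y, we must have A^* = A^T. Therefore
A^* =
[[-2, -2, 2],
 [-3, -1, 3],
 [2, 1, 0]].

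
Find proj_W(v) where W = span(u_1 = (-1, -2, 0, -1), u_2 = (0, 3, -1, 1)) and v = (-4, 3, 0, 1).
proj_W(v) = (-37/17, 43/17, -39/17, 2/17)

Set up U = [u_1 | ... | u_2] ∈ R^(4×2). The projector onto W = col(U) is P = U (U^T U)^(-1) U^T.
Compute U^T U =
  [6, -7]
  [-7, 11],
and U^T v = (-3, 10).
Solve U^T U · c = U^T v for the coefficients: c = (37/17, 39/17). The projection is proj_W(v) = U c.
Check: (v - proj_W(v)) · u_1 = 0  (should be 0).
Check: (v - proj_W(v)) · u_2 = 0  (should be 0).
Result: proj_W(v) = (-37/17, 43/17, -39/17, 2/17).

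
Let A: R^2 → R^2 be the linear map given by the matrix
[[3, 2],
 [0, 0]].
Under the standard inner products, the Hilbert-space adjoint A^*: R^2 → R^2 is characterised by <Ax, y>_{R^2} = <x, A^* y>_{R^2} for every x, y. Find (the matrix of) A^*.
A^* = A^T =
[[3, 0],
 [2, 0]]

For real matrices with standard dot products, the defining identity <Ax, y> = <x, A^* y> gives (Ax)^T y = x^T (A^*) y, i.e. x^T A^T y = x^T (A^*) y. Since this holds for all x, y, we must have A^* = A^T. Therefore
A^* =
[[3, 0],
 [2, 0]].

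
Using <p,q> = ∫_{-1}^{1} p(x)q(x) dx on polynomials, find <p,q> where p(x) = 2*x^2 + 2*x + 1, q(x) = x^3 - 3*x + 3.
<p,q> = 34/5

Expand the product: p(x)·q(x) = 2*x^5 + 2*x^4 - 5*x^3 + 3*x + 3.
∫_{-1}^{1} of each monomial x^k gives [2/(k+1) if k even, 0 if k odd]. Integrating term-by-term (or equivalently evaluating the antiderivative F(x) = x^6/3 + 2*x^5/5 - 5*x^4/4 + 3*x^2/2 + 3*x at the endpoints):
  F(1) − F(−1) = 239/60 − (-169/60) = 34/5.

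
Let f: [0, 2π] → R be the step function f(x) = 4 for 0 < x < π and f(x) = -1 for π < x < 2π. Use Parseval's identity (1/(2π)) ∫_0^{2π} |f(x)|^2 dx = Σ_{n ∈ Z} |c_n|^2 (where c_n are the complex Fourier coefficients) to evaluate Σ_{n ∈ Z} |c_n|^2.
Σ |c_n|^2 = 17/2

Parseval equates the L^2 energy of f (normalised by 1/(2π)) with the ℓ^2 sum of its Fourier coefficients: (1/(2π)) ∫_0^{2π} |f|^2 = Σ |c_n|^2.
Compute the left side: (1/(2π)) [∫_0^π 4^2 dx + ∫_π^{2π} (-1)^2 dx] = (1/(2π)) · (16π + 1π) = (16 + 1)/2 = 17/2.
So Σ_{n ∈ Z} |c_n|^2 = 17/2.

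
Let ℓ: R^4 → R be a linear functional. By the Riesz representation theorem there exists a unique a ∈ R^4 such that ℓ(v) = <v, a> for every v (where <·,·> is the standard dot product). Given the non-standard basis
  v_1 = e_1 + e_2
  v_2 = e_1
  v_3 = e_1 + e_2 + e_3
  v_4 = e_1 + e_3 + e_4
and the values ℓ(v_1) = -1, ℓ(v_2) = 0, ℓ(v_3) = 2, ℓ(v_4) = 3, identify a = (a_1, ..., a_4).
a = (0, -1, 3, 0)

Write a = (a_1, ..., a_4) in the standard basis. For each basis vector v_i, ℓ(v_i) = <v_i, a> is a linear equation in the a_j's. Collect the n equations into a matrix system V a = ℓ, where row i of V is v_i (expressed in the standard basis). Since V is invertible (lower-triangular with 1s on the diagonal, up to permutation), solve by back-substitution:
  V =
[[1, 1, 0, 0],
 [1, 0, 0, 0],
 [1, 1, 1, 0],
 [1, 0, 1, 1]]
  V a = (-1, 0, 2, 3)
Solving gives a = (0, -1, 3, 0).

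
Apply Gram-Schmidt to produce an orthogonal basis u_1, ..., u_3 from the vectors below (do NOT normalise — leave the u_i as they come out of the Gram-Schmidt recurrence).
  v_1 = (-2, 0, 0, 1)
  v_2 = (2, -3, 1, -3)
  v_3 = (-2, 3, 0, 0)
Orthogonal basis:
  u_1 = (-2, 0, 0, 1)
  u_2 = (-4/5, -3, 1, -8/5)
  u_3 = (-28/33, 29/22, 37/66, -56/33)

Apply the Gram-Schmidt recurrence
  u_1 = v_1
  u_i = v_i − Σ_{j<i} ((v_i · u_j) / (u_j · u_j)) · u_j.

Step by step this gives:
  u_1 = (-2, 0, 0, 1)
  u_2 = (-4/5, -3, 1, -8/5)
  u_3 = (-28/33, 29/22, 37/66, -56/33)

Orthogonality check:
  u_2 · u_1 = 0 (should be 0)
  u_3 · u_1 = 0 (should be 0)
  u_3 · u_2 = 0 (should be 0)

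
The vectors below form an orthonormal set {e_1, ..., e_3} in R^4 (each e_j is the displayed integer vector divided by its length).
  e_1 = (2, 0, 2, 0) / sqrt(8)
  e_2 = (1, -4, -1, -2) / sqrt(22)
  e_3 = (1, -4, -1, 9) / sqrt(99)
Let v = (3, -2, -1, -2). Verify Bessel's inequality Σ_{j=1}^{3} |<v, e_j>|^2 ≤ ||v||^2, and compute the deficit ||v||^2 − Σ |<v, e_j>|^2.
Σ |<v, e_j>|^2 = 14; ||v||^2 = 18; deficit = 4

Write each e_j = u_j / sqrt(<u_j, u_j>) where u_j is the displayed integer vector. Then <v, e_j> = <v, u_j> / sqrt(<u_j, u_j>), so |<v, e_j>|^2 = <v, u_j>^2 / <u_j, u_j>.
Coefficients: <v, e_1> = 4/sqrt(8), <v, e_2> = 16/sqrt(22), <v, e_3> = -6/sqrt(99).
Square and sum: Σ |<v, e_j>|^2 = 14.
Compute ||v||^2 = v·v = 18.
Deficit = 18 − 14 = 4 ≥ 0, confirming Bessel's inequality. (The deficit equals ||v − Σ <v,e_j> e_j||^2, the squared distance from v to span{e_j}.)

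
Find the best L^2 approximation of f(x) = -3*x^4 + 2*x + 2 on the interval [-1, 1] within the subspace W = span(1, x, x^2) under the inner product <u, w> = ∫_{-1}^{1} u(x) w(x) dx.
g(x) = -18*x^2/7 + 2*x + 79/35

The best approximation g ∈ W is the orthogonal projection of f onto W. Writing g = a_0 + a_1 x + a_2 x^2, the coefficients solve the normal equations G · a = b where
  G_{ij} = <φ_i, φ_j> and b_i = <f, φ_i>, with φ_0 = 1, φ_1 = x, φ_2 = x^2.
G =
  [2, 0, 2/3]
  [0, 2/3, 0]
  [2/3, 0, 2/5],
b = (14/5, 4/3, 10/21).
Solving gives a_0 = 79/35, a_1 = 2, a_2 = -18/7, so
  g(x) = -18*x^2/7 + 2*x + 79/35.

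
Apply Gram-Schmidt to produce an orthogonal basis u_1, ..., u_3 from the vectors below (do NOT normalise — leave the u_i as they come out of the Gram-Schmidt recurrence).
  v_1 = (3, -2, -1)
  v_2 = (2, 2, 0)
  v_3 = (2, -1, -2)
Orthogonal basis:
  u_1 = (3, -2, -1)
  u_2 = (11/7, 16/7, 1/7)
  u_3 = (-7/27, 7/27, -35/27)

Apply the Gram-Schmidt recurrence
  u_1 = v_1
  u_i = v_i − Σ_{j<i} ((v_i · u_j) / (u_j · u_j)) · u_j.

Step by step this gives:
  u_1 = (3, -2, -1)
  u_2 = (11/7, 16/7, 1/7)
  u_3 = (-7/27, 7/27, -35/27)

Orthogonality check:
  u_2 · u_1 = 0 (should be 0)
  u_3 · u_1 = 0 (should be 0)
  u_3 · u_2 = 0 (should be 0)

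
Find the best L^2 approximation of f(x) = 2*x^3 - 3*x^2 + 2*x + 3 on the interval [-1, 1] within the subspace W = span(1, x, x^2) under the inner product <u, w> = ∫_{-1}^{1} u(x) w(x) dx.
g(x) = -3*x^2 + 16*x/5 + 3

The best approximation g ∈ W is the orthogonal projection of f onto W. Writing g = a_0 + a_1 x + a_2 x^2, the coefficients solve the normal equations G · a = b where
  G_{ij} = <φ_i, φ_j> and b_i = <f, φ_i>, with φ_0 = 1, φ_1 = x, φ_2 = x^2.
G =
  [2, 0, 2/3]
  [0, 2/3, 0]
  [2/3, 0, 2/5],
b = (4, 32/15, 4/5).
Solving gives a_0 = 3, a_1 = 16/5, a_2 = -3, so
  g(x) = -3*x^2 + 16*x/5 + 3.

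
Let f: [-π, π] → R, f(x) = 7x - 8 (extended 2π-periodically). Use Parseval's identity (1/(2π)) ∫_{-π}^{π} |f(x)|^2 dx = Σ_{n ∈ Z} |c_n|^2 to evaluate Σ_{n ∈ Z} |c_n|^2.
Σ |c_n|^2 = 49π^2/3 + 64

Expand and integrate term by term over [-π, π]:
  ∫ (7x)^2 dx = 49·(2π^3/3); ∫ 2·7·(-8)·x dx = 0 (odd integrand); ∫ (-8)^2 dx = 64·2π.
So (1/(2π)) ∫_{-π}^{π} (7x - 8)^2 dx = 49π^2/3 + 64 = 49π^2/3 + 64.
Parseval ⇒ Σ |c_n|^2 = 49π^2/3 + 64.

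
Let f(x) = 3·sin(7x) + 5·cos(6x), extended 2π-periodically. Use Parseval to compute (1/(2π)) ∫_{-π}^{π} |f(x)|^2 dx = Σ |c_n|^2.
Σ |c_n|^2 = 17

Expand |f|^2 and use orthogonality of {sin(nx), cos(mx)} on [-π, π]:
  ∫_{-π}^{π} sin(nx)^2 dx = π, ∫ cos(mx)^2 dx = π, and cross terms integrate to 0.
So ∫_{-π}^{π} f(x)^2 dx = 3^2 · π + 5^2 · π = (9 + 25)π.
Divide by 2π: (9 + 25)/2 = 17.
By Parseval, this equals Σ |c_n|^2.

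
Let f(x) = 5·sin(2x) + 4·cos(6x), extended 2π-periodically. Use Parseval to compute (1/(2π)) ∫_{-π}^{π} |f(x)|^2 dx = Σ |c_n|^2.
Σ |c_n|^2 = 41/2

Expand |f|^2 and use orthogonality of {sin(nx), cos(mx)} on [-π, π]:
  ∫_{-π}^{π} sin(nx)^2 dx = π, ∫ cos(mx)^2 dx = π, and cross terms integrate to 0.
So ∫_{-π}^{π} f(x)^2 dx = 5^2 · π + 4^2 · π = (25 + 16)π.
Divide by 2π: (25 + 16)/2 = 41/2.
By Parseval, this equals Σ |c_n|^2.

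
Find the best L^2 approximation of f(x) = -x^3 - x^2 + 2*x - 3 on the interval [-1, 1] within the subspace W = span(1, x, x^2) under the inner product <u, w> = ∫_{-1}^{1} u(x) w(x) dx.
g(x) = -x^2 + 7*x/5 - 3

The best approximation g ∈ W is the orthogonal projection of f onto W. Writing g = a_0 + a_1 x + a_2 x^2, the coefficients solve the normal equations G · a = b where
  G_{ij} = <φ_i, φ_j> and b_i = <f, φ_i>, with φ_0 = 1, φ_1 = x, φ_2 = x^2.
G =
  [2, 0, 2/3]
  [0, 2/3, 0]
  [2/3, 0, 2/5],
b = (-20/3, 14/15, -12/5).
Solving gives a_0 = -3, a_1 = 7/5, a_2 = -1, so
  g(x) = -x^2 + 7*x/5 - 3.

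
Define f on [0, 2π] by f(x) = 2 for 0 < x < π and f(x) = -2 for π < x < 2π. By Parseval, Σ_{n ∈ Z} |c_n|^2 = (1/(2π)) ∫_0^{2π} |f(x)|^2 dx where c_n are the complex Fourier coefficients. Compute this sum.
Σ |c_n|^2 = 4

Parseval equates the L^2 energy of f (normalised by 1/(2π)) with the ℓ^2 sum of its Fourier coefficients: (1/(2π)) ∫_0^{2π} |f|^2 = Σ |c_n|^2.
Compute the left side: (1/(2π)) [∫_0^π 2^2 dx + ∫_π^{2π} (-2)^2 dx] = (1/(2π)) · (4π + 4π) = (4 + 4)/2 = 4.
So Σ_{n ∈ Z} |c_n|^2 = 4.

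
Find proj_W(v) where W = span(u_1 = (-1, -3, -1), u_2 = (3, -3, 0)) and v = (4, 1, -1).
proj_W(v) = (7/2, 1/2, 1)

Set up U = [u_1 | ... | u_2] ∈ R^(3×2). The projector onto W = col(U) is P = U (U^T U)^(-1) U^T.
Compute U^T U =
  [11, 6]
  [6, 18],
and U^T v = (-6, 9).
Solve U^T U · c = U^T v for the coefficients: c = (-1, 5/6). The projection is proj_W(v) = U c.
Check: (v - proj_W(v)) · u_1 = 0  (should be 0).
Check: (v - proj_W(v)) · u_2 = 0  (should be 0).
Result: proj_W(v) = (7/2, 1/2, 1).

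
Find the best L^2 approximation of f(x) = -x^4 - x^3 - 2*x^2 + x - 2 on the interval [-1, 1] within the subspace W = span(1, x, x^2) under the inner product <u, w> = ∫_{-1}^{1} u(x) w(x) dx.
g(x) = -20*x^2/7 + 2*x/5 - 67/35

The best approximation g ∈ W is the orthogonal projection of f onto W. Writing g = a_0 + a_1 x + a_2 x^2, the coefficients solve the normal equations G · a = b where
  G_{ij} = <φ_i, φ_j> and b_i = <f, φ_i>, with φ_0 = 1, φ_1 = x, φ_2 = x^2.
G =
  [2, 0, 2/3]
  [0, 2/3, 0]
  [2/3, 0, 2/5],
b = (-86/15, 4/15, -254/105).
Solving gives a_0 = -67/35, a_1 = 2/5, a_2 = -20/7, so
  g(x) = -20*x^2/7 + 2*x/5 - 67/35.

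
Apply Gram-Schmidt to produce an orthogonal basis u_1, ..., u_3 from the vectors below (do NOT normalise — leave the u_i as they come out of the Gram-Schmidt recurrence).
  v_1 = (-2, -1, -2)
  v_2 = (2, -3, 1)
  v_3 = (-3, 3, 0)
Orthogonal basis:
  u_1 = (-2, -1, -2)
  u_2 = (4/3, -10/3, 1/3)
  u_3 = (-35/39, -10/39, 40/39)

Apply the Gram-Schmidt recurrence
  u_1 = v_1
  u_i = v_i − Σ_{j<i} ((v_i · u_j) / (u_j · u_j)) · u_j.

Step by step this gives:
  u_1 = (-2, -1, -2)
  u_2 = (4/3, -10/3, 1/3)
  u_3 = (-35/39, -10/39, 40/39)

Orthogonality check:
  u_2 · u_1 = 0 (should be 0)
  u_3 · u_1 = 0 (should be 0)
  u_3 · u_2 = 0 (should be 0)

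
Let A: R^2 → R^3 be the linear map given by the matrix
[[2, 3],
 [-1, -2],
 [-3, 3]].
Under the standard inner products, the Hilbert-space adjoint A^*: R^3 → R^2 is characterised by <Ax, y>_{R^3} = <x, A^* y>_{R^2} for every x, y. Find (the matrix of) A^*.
A^* = A^T =
[[2, -1, -3],
 [3, -2, 3]]

For real matrices with standard dot products, the defining identity <Ax, y> = <x, A^* y> gives (Ax)^T y = x^T (A^*) y, i.e. x^T A^T y = x^T (A^*) y. Since this holds for all x, y, we must have A^* = A^T. Therefore
A^* =
[[2, -1, -3],
 [3, -2, 3]].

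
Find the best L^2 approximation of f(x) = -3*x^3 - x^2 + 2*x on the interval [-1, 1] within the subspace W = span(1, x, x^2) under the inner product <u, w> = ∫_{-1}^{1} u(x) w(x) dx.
g(x) = -x^2 + x/5

The best approximation g ∈ W is the orthogonal projection of f onto W. Writing g = a_0 + a_1 x + a_2 x^2, the coefficients solve the normal equations G · a = b where
  G_{ij} = <φ_i, φ_j> and b_i = <f, φ_i>, with φ_0 = 1, φ_1 = x, φ_2 = x^2.
G =
  [2, 0, 2/3]
  [0, 2/3, 0]
  [2/3, 0, 2/5],
b = (-2/3, 2/15, -2/5).
Solving gives a_0 = 0, a_1 = 1/5, a_2 = -1, so
  g(x) = -x^2 + x/5.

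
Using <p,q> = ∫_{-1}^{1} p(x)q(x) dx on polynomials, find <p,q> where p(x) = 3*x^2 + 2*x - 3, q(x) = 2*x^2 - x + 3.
<p,q> = -224/15

Expand the product: p(x)·q(x) = 6*x^4 + x^3 + x^2 + 9*x - 9.
∫_{-1}^{1} of each monomial x^k gives [2/(k+1) if k even, 0 if k odd]. Integrating term-by-term (or equivalently evaluating the antiderivative F(x) = 6*x^5/5 + x^4/4 + x^3/3 + 9*x^2/2 - 9*x at the endpoints):
  F(1) − F(−1) = -163/60 − (733/60) = -224/15.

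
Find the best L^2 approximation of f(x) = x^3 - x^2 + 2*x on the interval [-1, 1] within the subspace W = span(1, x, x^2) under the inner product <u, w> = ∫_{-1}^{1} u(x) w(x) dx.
g(x) = -x^2 + 13*x/5

The best approximation g ∈ W is the orthogonal projection of f onto W. Writing g = a_0 + a_1 x + a_2 x^2, the coefficients solve the normal equations G · a = b where
  G_{ij} = <φ_i, φ_j> and b_i = <f, φ_i>, with φ_0 = 1, φ_1 = x, φ_2 = x^2.
G =
  [2, 0, 2/3]
  [0, 2/3, 0]
  [2/3, 0, 2/5],
b = (-2/3, 26/15, -2/5).
Solving gives a_0 = 0, a_1 = 13/5, a_2 = -1, so
  g(x) = -x^2 + 13*x/5.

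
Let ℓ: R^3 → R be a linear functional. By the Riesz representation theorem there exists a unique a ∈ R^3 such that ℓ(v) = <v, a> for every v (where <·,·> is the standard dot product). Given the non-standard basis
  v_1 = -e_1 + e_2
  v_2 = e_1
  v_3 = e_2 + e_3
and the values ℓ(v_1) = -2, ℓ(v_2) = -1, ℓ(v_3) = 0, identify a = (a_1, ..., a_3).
a = (-1, -3, 3)

Write a = (a_1, ..., a_3) in the standard basis. For each basis vector v_i, ℓ(v_i) = <v_i, a> is a linear equation in the a_j's. Collect the n equations into a matrix system V a = ℓ, where row i of V is v_i (expressed in the standard basis). Since V is invertible (lower-triangular with 1s on the diagonal, up to permutation), solve by back-substitution:
  V =
[[-1, 1, 0],
 [1, 0, 0],
 [0, 1, 1]]
  V a = (-2, -1, 0)
Solving gives a = (-1, -3, 3).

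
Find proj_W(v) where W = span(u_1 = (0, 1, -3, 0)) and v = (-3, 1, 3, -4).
proj_W(v) = (0, -4/5, 12/5, 0)

Set up U = [u_1 | ... | u_1] ∈ R^(4×1). The projector onto W = col(U) is P = U (U^T U)^(-1) U^T.
Compute U^T U =
  [10],
and U^T v = (-8).
Solve U^T U · c = U^T v for the coefficients: c = (-4/5). The projection is proj_W(v) = U c.
Check: (v - proj_W(v)) · u_1 = 0  (should be 0).
Result: proj_W(v) = (0, -4/5, 12/5, 0).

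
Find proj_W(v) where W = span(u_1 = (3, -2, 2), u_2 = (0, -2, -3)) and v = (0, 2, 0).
proj_W(v) = (-180/217, 272/217, 108/217)

Set up U = [u_1 | ... | u_2] ∈ R^(3×2). The projector onto W = col(U) is P = U (U^T U)^(-1) U^T.
Compute U^T U =
  [17, -2]
  [-2, 13],
and U^T v = (-4, -4).
Solve U^T U · c = U^T v for the coefficients: c = (-60/217, -76/217). The projection is proj_W(v) = U c.
Check: (v - proj_W(v)) · u_1 = 0  (should be 0).
Check: (v - proj_W(v)) · u_2 = 0  (should be 0).
Result: proj_W(v) = (-180/217, 272/217, 108/217).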